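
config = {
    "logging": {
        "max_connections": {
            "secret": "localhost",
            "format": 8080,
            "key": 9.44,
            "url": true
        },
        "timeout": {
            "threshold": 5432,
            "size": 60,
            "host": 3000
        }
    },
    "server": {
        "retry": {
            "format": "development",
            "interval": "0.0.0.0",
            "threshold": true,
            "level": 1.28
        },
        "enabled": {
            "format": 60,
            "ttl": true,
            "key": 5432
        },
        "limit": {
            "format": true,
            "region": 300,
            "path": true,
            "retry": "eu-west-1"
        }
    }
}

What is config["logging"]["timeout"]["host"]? 3000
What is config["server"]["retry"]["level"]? 1.28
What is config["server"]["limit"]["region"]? 300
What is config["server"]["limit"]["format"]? True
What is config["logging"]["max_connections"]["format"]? 8080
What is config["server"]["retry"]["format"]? "development"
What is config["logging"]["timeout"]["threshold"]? 5432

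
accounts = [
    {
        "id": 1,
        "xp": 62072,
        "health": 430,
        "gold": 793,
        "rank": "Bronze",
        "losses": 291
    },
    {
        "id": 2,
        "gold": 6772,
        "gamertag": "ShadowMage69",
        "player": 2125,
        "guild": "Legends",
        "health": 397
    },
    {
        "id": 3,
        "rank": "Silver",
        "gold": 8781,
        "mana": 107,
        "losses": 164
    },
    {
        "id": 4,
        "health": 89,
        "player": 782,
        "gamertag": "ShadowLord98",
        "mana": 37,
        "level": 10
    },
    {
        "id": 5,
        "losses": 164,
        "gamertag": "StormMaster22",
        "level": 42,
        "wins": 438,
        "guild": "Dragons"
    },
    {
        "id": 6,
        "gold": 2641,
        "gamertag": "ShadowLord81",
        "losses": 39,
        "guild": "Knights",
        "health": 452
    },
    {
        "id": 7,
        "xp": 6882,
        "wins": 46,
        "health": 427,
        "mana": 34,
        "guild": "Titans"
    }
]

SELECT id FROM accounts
[1, 2, 3, 4, 5, 6, 7]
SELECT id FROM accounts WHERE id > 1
[2, 3, 4, 5, 6, 7]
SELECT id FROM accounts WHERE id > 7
[]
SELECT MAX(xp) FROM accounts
62072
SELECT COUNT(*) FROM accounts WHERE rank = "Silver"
1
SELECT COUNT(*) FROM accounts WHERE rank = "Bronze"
1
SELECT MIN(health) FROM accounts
89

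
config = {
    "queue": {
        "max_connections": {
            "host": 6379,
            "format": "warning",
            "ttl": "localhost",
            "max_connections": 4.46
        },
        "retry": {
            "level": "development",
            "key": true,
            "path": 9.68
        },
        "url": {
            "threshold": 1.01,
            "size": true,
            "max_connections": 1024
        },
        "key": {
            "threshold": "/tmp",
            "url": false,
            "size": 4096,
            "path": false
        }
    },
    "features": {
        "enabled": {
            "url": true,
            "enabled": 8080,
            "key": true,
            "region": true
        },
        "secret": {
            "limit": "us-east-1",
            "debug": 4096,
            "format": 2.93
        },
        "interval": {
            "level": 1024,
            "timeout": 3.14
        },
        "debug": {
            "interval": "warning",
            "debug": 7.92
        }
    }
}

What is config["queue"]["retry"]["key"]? True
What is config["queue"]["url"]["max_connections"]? 1024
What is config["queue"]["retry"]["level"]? "development"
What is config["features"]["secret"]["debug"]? 4096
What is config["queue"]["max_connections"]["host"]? 6379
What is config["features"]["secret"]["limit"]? "us-east-1"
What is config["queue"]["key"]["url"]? False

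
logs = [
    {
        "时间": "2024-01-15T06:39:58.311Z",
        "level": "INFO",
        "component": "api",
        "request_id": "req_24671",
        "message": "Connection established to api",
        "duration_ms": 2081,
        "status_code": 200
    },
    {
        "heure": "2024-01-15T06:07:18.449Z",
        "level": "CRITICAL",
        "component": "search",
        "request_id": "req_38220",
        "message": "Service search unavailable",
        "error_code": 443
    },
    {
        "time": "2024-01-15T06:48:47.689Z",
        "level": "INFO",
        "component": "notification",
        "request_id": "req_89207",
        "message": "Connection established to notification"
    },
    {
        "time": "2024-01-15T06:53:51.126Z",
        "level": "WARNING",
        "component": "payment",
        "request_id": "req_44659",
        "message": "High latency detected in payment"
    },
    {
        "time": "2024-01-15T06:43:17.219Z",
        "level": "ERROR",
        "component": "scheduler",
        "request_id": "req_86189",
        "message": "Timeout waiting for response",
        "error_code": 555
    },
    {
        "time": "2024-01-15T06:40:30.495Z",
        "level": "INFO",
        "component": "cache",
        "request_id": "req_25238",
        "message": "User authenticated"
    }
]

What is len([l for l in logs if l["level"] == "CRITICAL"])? 1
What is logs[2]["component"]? "notification"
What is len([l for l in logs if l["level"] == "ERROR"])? 1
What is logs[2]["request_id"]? "req_89207"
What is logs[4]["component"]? "scheduler"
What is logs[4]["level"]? "ERROR"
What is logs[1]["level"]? "CRITICAL"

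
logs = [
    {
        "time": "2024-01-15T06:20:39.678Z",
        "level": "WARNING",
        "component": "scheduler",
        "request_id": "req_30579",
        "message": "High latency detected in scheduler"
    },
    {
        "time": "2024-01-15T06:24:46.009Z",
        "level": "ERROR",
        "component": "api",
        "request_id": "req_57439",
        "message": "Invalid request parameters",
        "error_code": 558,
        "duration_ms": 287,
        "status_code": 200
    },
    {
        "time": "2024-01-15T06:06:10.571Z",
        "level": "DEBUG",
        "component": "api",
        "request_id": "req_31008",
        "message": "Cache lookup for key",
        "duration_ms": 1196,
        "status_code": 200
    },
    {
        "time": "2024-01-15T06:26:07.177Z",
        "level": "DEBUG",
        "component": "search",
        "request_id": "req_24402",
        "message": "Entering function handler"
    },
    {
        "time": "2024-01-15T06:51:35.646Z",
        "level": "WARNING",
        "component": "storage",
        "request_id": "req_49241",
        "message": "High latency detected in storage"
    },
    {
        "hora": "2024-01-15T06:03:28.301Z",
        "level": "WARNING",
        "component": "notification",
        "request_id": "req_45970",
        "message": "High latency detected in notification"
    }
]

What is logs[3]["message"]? "Entering function handler"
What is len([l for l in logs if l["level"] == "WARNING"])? 3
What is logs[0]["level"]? "WARNING"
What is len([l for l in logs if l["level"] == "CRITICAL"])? 0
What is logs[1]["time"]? "2024-01-15T06:24:46.009Z"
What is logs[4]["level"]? "WARNING"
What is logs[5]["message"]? "High latency detected in notification"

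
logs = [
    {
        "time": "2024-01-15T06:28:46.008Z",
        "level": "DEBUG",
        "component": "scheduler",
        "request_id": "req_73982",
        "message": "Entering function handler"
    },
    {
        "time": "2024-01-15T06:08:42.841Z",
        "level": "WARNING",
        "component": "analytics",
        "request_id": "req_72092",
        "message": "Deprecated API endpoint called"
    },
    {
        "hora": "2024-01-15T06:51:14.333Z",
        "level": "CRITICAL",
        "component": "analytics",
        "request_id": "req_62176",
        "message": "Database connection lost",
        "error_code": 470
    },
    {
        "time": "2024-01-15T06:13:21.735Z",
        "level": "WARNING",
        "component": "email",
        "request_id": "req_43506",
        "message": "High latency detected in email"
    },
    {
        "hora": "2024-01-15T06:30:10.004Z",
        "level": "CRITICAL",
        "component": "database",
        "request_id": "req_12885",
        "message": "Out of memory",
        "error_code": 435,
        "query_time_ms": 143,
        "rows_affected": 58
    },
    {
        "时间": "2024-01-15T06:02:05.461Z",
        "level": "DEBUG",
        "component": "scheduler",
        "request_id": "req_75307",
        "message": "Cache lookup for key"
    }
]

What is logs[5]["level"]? "DEBUG"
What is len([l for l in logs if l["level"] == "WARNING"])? 2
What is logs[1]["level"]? "WARNING"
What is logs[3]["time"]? "2024-01-15T06:13:21.735Z"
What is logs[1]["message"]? "Deprecated API endpoint called"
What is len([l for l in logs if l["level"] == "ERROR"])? 0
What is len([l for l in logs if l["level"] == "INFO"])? 0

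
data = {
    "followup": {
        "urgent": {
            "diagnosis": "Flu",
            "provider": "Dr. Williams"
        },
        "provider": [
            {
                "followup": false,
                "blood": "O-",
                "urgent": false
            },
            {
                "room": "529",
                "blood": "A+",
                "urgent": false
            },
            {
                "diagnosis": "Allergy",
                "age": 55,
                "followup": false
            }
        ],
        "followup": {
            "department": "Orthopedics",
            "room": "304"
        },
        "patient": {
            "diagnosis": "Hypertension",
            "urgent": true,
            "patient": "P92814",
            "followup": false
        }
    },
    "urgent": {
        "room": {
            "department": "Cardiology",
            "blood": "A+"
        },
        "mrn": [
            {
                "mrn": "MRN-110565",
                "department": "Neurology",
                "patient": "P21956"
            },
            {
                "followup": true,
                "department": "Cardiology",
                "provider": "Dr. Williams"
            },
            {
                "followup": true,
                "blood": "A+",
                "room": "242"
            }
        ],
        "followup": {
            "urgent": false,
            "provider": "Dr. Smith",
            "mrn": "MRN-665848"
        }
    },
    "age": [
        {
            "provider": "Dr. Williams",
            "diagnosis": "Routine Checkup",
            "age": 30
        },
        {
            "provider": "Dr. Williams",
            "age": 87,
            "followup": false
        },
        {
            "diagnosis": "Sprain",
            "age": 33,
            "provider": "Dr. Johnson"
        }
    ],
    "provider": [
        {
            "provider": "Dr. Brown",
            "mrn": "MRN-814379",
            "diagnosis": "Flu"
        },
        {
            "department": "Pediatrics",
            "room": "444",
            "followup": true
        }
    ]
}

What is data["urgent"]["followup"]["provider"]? "Dr. Smith"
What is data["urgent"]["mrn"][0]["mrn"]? "MRN-110565"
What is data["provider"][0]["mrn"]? "MRN-814379"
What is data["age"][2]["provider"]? "Dr. Johnson"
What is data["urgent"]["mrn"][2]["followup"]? True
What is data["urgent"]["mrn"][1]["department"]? "Cardiology"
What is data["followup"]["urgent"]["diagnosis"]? "Flu"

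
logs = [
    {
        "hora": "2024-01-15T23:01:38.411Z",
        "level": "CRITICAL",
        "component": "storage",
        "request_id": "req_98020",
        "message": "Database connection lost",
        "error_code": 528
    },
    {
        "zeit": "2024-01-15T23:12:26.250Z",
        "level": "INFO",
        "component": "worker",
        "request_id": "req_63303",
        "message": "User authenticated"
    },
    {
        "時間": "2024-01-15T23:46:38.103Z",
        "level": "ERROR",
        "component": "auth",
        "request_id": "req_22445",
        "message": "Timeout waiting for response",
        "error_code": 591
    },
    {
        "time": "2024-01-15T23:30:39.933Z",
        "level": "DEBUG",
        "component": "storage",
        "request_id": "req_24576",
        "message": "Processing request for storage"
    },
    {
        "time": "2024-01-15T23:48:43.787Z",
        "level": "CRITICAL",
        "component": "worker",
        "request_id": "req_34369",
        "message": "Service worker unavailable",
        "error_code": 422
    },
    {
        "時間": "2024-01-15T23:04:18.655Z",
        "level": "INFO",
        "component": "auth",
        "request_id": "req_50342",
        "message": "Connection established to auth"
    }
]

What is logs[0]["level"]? "CRITICAL"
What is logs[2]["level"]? "ERROR"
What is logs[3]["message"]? "Processing request for storage"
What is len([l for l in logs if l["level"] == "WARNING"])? 0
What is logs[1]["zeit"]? "2024-01-15T23:12:26.250Z"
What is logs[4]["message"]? "Service worker unavailable"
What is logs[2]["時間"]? "2024-01-15T23:46:38.103Z"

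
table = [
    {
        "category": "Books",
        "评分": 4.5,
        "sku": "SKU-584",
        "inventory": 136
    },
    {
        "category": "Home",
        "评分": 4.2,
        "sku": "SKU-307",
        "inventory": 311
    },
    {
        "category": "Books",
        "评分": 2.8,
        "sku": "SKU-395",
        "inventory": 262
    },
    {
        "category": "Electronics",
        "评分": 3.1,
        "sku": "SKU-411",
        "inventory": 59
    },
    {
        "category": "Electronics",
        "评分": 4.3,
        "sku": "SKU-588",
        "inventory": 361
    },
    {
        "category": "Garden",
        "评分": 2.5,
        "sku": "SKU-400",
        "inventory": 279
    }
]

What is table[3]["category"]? "Electronics"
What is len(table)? 6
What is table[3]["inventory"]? 59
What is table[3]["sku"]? "SKU-411"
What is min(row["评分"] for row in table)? 2.5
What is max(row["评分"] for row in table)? 4.5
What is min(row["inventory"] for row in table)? 59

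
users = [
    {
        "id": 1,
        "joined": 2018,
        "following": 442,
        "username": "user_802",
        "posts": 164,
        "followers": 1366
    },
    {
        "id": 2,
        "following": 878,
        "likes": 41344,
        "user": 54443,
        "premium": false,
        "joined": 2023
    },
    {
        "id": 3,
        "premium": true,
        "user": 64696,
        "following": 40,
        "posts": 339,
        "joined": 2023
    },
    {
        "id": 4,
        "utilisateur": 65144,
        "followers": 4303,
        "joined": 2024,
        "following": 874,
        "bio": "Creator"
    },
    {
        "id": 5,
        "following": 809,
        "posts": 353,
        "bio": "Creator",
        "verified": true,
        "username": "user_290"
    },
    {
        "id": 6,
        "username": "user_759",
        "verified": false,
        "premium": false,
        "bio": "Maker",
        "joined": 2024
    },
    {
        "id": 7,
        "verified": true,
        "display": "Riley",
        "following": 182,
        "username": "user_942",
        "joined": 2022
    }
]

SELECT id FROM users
[1, 2, 3, 4, 5, 6, 7]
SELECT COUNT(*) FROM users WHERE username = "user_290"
1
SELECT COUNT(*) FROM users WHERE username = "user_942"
1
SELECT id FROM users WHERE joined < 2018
[]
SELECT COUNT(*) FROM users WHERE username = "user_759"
1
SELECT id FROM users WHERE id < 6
[1, 2, 3, 4, 5]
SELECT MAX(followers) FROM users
4303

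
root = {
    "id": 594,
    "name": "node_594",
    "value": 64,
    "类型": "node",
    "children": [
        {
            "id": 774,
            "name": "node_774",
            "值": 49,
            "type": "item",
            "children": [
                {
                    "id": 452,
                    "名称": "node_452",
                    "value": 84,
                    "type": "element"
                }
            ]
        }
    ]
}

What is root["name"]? "node_594"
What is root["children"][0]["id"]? 774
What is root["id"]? 594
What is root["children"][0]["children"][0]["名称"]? "node_452"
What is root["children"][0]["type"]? "item"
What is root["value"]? 64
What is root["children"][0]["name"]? "node_774"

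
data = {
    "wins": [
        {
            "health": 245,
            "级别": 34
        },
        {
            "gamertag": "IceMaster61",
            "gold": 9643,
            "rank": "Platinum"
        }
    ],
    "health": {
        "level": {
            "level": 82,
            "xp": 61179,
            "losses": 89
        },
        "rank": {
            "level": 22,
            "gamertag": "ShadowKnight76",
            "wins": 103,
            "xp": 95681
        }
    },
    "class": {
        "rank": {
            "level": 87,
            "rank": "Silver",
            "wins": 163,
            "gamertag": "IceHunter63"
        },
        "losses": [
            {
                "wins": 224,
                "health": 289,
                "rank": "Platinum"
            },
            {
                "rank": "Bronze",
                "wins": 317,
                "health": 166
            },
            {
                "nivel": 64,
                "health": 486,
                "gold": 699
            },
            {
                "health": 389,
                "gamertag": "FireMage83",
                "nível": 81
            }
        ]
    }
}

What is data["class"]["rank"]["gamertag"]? "IceHunter63"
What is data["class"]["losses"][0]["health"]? 289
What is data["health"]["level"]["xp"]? 61179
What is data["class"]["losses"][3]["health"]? 389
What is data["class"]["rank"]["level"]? 87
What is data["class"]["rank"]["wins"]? 163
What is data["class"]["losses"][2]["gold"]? 699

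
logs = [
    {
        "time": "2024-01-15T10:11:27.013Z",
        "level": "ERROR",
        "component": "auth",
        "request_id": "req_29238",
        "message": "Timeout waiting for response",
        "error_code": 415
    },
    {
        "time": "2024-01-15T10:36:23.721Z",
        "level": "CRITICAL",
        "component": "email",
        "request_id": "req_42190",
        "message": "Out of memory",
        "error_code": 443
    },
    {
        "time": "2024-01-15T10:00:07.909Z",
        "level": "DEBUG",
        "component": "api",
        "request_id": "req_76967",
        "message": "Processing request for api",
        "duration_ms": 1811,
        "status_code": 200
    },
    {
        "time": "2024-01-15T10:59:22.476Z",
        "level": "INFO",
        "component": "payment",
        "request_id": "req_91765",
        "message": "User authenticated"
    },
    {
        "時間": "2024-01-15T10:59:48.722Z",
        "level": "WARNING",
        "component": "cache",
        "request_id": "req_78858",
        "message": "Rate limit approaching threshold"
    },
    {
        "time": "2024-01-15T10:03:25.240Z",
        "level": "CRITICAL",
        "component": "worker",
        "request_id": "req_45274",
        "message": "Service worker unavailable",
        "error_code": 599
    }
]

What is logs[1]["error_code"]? 443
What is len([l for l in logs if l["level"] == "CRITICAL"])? 2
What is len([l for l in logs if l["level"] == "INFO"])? 1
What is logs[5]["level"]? "CRITICAL"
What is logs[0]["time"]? "2024-01-15T10:11:27.013Z"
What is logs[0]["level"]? "ERROR"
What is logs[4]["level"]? "WARNING"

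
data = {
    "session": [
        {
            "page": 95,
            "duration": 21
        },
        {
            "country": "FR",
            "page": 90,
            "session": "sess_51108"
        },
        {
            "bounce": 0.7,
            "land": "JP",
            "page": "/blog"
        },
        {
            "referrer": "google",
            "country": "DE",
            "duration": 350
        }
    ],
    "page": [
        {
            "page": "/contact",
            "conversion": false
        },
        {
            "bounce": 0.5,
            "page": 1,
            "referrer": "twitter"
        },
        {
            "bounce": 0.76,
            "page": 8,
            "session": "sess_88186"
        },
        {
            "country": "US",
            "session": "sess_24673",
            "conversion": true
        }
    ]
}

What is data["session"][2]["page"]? "/blog"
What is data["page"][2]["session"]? "sess_88186"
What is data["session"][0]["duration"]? 21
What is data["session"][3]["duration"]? 350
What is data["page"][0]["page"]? "/contact"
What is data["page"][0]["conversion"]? False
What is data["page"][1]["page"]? 1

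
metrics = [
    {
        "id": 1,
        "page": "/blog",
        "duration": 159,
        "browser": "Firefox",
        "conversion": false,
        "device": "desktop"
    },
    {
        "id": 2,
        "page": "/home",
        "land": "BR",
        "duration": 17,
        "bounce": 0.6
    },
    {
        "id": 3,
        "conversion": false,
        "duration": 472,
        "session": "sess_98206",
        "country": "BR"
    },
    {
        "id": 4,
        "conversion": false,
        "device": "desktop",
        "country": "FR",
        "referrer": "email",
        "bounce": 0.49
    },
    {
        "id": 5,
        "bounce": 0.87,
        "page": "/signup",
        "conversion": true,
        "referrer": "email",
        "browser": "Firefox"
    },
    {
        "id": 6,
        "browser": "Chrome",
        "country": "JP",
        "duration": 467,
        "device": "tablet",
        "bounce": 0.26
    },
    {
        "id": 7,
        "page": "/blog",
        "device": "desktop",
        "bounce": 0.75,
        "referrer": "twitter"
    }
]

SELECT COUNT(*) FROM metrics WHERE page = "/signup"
1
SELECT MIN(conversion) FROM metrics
False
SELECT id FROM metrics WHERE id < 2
[1]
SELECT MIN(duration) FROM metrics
17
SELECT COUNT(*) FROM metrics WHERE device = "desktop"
3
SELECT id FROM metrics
[1, 2, 3, 4, 5, 6, 7]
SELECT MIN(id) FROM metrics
1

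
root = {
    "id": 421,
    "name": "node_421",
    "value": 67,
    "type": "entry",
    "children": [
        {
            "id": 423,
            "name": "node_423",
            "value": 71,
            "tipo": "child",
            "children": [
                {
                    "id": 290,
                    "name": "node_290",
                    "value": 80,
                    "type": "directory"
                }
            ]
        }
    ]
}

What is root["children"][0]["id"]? 423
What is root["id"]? 421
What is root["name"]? "node_421"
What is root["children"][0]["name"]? "node_423"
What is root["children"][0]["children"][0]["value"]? 80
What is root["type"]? "entry"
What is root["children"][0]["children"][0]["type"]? "directory"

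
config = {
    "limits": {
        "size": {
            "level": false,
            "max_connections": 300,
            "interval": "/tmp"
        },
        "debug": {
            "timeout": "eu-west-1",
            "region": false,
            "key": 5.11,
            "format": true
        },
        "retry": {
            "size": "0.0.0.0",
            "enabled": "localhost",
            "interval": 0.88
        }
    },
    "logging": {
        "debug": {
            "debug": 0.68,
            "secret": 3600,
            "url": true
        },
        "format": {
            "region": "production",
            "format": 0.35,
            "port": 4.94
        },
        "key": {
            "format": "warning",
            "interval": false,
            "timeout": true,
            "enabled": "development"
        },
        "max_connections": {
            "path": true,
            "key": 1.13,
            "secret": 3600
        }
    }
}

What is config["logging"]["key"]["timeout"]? True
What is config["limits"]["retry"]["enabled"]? "localhost"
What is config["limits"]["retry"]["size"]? "0.0.0.0"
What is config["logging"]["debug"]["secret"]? 3600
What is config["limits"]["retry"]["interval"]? 0.88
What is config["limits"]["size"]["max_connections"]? 300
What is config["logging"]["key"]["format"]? "warning"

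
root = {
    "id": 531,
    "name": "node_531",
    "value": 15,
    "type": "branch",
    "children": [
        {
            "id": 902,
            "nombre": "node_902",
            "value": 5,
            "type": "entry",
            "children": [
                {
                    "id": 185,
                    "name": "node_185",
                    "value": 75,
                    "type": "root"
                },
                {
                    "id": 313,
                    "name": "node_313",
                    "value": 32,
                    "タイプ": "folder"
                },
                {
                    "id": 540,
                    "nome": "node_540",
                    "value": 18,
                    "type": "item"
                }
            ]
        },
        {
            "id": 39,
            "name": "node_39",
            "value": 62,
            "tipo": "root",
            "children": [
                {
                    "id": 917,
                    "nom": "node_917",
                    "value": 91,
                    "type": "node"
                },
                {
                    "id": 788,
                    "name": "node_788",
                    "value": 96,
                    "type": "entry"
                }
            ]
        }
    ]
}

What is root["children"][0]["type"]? "entry"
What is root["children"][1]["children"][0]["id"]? 917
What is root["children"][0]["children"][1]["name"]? "node_313"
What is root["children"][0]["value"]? 5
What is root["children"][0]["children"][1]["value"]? 32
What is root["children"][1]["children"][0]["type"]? "node"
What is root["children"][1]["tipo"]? "root"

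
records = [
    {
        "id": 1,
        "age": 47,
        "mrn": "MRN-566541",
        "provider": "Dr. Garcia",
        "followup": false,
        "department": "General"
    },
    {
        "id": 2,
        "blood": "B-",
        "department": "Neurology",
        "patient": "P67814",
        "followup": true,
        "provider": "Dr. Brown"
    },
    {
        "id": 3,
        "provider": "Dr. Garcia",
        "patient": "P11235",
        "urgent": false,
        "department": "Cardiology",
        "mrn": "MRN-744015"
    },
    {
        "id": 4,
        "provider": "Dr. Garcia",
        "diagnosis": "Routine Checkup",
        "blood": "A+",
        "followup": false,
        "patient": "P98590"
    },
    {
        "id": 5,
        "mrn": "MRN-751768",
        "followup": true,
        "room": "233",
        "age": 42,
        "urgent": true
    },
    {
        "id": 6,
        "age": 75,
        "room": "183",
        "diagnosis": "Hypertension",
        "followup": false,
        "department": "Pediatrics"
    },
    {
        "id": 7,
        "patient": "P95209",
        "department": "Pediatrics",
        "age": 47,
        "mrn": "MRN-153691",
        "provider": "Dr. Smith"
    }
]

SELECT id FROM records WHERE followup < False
[]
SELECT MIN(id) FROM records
1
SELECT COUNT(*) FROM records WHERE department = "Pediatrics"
2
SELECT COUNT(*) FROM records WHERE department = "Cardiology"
1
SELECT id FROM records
[1, 2, 3, 4, 5, 6, 7]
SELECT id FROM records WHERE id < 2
[1]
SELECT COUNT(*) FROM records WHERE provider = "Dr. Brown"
1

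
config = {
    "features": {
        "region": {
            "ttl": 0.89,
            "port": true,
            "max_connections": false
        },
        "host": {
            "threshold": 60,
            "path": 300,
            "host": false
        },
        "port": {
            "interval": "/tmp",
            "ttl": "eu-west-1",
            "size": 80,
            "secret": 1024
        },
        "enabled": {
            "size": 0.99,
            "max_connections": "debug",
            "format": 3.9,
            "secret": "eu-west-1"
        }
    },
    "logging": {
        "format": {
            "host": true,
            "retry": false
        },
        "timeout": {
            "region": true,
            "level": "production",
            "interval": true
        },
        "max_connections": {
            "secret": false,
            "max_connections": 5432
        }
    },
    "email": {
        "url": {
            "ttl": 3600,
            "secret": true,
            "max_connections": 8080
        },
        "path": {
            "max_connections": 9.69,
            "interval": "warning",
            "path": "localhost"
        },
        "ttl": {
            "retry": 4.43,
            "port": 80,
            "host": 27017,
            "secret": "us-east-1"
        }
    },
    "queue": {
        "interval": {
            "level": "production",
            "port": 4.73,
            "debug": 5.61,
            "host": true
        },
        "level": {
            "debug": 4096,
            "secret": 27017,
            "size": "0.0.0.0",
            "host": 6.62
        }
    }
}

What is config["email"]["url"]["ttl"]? 3600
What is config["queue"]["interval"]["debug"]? 5.61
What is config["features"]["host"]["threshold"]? 60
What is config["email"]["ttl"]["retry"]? 4.43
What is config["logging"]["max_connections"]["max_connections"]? 5432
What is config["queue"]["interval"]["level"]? "production"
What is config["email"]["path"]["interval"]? "warning"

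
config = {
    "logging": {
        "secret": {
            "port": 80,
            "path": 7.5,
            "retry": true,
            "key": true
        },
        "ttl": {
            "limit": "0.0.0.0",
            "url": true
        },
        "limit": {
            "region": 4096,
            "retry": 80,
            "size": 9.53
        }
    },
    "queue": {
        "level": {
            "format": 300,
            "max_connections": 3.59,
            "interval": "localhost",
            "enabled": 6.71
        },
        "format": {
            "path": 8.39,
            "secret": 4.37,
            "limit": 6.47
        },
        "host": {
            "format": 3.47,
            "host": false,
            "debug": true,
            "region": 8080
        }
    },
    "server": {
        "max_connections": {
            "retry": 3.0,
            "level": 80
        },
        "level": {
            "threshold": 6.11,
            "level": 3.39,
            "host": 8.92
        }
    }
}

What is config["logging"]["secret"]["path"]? 7.5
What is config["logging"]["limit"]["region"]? 4096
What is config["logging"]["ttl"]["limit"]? "0.0.0.0"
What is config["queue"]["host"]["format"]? 3.47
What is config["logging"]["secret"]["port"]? 80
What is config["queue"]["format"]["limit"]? 6.47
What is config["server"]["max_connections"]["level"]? 80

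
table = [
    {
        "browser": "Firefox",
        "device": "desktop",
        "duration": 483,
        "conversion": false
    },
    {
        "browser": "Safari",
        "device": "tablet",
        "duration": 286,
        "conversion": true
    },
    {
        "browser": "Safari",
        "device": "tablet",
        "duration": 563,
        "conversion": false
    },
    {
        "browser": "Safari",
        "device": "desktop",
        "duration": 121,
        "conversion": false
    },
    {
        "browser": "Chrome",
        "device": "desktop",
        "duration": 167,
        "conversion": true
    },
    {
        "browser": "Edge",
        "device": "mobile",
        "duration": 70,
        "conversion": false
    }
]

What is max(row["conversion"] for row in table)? True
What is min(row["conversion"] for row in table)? False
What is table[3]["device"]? "desktop"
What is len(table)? 6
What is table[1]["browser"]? "Safari"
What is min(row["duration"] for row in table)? 70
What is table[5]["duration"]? 70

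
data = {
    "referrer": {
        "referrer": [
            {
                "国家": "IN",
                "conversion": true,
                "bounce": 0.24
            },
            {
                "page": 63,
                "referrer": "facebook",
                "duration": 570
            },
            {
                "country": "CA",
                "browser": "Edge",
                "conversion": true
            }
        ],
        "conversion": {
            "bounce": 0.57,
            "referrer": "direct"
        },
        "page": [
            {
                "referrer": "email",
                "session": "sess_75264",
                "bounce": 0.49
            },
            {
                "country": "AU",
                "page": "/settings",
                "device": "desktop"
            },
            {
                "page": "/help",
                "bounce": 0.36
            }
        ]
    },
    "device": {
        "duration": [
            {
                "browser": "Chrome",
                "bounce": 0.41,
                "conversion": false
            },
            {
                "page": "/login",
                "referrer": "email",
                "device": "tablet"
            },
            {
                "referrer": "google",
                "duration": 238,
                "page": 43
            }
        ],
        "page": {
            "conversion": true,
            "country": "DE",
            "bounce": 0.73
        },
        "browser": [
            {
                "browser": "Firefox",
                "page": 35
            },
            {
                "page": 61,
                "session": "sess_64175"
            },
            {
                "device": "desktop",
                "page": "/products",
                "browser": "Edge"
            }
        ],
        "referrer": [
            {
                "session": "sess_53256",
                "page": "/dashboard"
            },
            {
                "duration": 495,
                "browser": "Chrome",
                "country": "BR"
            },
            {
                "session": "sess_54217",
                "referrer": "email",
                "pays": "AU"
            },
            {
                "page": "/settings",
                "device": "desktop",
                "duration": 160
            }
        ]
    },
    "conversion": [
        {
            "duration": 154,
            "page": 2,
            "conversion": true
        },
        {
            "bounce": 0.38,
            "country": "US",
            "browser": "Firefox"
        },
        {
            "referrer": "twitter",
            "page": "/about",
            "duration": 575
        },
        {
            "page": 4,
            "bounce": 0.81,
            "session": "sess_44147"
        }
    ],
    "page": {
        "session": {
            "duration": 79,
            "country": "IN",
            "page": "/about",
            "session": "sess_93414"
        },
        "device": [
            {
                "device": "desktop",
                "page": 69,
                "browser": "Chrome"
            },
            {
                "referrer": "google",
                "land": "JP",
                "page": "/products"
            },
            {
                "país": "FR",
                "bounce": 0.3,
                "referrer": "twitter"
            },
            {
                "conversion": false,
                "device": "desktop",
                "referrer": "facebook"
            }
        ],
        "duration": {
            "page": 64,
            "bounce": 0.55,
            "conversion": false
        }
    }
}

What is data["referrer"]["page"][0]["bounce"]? 0.49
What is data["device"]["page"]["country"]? "DE"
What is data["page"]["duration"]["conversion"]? False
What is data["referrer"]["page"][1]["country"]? "AU"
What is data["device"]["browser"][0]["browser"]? "Firefox"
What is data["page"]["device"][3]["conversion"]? False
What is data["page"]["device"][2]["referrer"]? "twitter"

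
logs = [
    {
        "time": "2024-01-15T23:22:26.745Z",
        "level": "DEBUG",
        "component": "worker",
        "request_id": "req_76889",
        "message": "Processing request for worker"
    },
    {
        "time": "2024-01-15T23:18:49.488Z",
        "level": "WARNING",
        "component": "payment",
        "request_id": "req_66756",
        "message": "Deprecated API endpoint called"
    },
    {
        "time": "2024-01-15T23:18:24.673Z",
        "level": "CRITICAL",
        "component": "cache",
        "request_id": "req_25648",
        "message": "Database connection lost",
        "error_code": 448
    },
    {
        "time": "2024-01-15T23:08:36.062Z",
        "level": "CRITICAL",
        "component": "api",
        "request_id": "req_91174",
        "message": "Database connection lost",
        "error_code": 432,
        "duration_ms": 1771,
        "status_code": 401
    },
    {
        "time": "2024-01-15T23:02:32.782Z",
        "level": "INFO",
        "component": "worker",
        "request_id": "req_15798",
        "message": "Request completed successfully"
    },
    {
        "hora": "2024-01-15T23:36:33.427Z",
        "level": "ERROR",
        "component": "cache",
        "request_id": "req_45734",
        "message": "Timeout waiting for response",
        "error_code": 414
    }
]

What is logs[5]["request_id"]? "req_45734"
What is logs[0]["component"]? "worker"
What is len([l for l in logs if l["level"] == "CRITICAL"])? 2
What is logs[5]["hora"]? "2024-01-15T23:36:33.427Z"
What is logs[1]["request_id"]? "req_66756"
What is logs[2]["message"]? "Database connection lost"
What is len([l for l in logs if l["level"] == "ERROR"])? 1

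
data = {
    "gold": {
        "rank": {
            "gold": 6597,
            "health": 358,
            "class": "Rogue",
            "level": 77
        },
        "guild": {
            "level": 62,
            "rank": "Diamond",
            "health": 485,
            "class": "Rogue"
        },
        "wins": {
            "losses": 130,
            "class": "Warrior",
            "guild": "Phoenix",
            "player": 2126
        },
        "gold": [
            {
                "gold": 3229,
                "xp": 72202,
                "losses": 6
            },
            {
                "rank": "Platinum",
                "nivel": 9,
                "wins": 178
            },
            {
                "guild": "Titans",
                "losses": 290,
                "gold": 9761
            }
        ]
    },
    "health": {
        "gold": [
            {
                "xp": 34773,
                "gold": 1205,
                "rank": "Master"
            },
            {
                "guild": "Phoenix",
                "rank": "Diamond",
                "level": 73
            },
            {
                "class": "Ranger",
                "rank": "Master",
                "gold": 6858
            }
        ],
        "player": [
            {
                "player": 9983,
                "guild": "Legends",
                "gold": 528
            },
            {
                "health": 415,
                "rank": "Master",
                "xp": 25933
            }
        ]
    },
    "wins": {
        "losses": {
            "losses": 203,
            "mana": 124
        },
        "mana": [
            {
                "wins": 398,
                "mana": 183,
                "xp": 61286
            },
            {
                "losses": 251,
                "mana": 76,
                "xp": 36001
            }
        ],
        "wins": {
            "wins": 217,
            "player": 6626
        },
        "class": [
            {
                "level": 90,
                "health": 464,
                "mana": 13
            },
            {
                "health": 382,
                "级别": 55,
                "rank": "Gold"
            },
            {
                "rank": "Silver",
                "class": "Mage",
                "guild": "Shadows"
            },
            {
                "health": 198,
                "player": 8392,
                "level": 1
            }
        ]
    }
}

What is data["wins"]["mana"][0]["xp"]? 61286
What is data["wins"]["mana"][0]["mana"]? 183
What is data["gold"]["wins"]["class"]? "Warrior"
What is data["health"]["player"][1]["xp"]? 25933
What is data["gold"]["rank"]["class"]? "Rogue"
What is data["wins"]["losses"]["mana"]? 124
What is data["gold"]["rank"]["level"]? 77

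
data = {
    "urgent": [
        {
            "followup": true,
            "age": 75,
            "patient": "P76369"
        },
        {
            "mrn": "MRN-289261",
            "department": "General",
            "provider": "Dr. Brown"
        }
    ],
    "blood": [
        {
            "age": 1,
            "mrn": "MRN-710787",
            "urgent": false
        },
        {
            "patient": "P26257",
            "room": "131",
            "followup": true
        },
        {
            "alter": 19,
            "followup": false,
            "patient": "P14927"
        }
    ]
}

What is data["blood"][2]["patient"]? "P14927"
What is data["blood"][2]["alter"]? 19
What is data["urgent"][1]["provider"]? "Dr. Brown"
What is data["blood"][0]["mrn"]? "MRN-710787"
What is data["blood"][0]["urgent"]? False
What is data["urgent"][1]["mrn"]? "MRN-289261"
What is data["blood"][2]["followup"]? False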